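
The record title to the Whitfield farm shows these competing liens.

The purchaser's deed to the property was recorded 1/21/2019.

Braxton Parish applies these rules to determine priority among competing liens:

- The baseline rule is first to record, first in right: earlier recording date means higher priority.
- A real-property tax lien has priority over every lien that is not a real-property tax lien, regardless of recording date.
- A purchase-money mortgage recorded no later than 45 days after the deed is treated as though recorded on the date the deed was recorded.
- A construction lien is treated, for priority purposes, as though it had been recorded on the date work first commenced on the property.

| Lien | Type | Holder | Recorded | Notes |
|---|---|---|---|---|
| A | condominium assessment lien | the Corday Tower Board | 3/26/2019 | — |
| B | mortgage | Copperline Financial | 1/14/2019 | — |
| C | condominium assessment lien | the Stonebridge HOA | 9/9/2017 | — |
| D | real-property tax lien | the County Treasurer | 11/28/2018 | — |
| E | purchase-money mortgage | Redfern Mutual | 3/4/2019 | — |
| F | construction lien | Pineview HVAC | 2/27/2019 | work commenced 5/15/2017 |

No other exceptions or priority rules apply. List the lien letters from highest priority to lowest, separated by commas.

D, F, C, B, E, A

Adjusting effective dates: E was recorded within the 45-day window, so its effective date is the deed date 1/21/2019; F is treated as recorded 5/15/2017, the work-commencement date.
D, as a real-property tax lien, has superpriority and ranks first.
The other liens, earliest effective date first: F (5/15/2017), C (9/9/2017), B (1/14/2019), E (1/21/2019), A (3/26/2019).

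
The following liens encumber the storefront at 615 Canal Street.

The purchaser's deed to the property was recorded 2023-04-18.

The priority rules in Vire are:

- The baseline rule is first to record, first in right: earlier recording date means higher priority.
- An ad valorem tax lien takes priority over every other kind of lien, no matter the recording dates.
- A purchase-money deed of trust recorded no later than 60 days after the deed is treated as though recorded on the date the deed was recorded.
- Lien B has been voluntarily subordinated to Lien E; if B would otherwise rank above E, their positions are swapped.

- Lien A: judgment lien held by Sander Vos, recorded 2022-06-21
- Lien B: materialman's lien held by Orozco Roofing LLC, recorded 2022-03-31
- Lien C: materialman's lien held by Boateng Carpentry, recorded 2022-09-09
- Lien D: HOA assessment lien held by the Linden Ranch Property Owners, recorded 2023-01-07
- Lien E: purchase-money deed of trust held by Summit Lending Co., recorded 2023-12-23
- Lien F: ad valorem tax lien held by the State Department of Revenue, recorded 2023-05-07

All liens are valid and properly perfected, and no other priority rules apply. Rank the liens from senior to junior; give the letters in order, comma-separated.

Adjusting effective dates: E was recorded 249 days after the deed, outside the 60-day window, so it keeps its recording date.
F is an ad valorem tax lien, so it outranks all other liens regardless of date.
The other liens, earliest effective date first: B (2022-03-31), A (2022-06-21), C (2022-09-09), D (2023-01-07), E (2023-12-23).
Because B would otherwise rank above E, the subordination swaps them.

F, E, A, C, D, B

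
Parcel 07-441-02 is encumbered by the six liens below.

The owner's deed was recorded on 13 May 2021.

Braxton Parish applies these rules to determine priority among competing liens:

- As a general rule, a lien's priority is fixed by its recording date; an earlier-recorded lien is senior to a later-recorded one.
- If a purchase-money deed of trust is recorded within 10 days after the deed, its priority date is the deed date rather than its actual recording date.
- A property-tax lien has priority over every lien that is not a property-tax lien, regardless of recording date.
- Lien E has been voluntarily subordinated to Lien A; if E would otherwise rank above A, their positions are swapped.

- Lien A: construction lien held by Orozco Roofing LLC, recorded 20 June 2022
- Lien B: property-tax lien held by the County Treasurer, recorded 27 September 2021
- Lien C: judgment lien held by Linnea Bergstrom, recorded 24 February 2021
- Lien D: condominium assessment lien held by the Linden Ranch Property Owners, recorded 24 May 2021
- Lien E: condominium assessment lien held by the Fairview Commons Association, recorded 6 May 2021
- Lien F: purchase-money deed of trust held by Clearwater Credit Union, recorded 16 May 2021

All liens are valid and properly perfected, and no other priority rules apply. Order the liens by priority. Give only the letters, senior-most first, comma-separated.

B, C, A, F, D, E

Adjusting effective dates: F relates back to the deed date 13 May 2021.
B, as a property-tax lien, has superpriority and ranks first.
The other liens, earliest effective date first: C (24 February 2021), E (6 May 2021), F (13 May 2021), D (24 May 2021), A (20 June 2022).
E would otherwise be senior to A, so under the subordination agreement E and A exchange positions.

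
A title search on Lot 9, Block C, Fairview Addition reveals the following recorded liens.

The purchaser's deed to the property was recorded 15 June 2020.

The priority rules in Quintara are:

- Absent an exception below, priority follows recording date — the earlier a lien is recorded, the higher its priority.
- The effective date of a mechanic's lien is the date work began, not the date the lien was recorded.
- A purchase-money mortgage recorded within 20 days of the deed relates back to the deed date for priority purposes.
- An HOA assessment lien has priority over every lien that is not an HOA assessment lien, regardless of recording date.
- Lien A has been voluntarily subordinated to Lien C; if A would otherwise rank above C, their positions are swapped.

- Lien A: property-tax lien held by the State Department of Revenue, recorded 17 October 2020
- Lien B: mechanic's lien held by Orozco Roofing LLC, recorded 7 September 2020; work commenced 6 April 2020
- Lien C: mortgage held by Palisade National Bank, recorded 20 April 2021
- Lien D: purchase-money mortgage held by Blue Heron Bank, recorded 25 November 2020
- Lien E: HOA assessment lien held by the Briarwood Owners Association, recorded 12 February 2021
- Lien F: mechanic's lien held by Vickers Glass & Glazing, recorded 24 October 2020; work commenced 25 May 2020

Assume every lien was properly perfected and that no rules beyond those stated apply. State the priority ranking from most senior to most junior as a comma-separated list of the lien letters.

Effective dates: B relates back to 6 April 2020 (work commenced); D was recorded 163 days after the deed — beyond 20 days — so no relation-back applies; F relates back to 25 May 2020 (work commenced).
E is an HOA assessment lien and takes priority over every other lien.
The other liens, earliest effective date first: B (6 April 2020), F (25 May 2020), A (17 October 2020), D (25 November 2020), C (20 April 2021).
A is senior to C before the subordination, so the two trade places.

E, B, F, C, D, A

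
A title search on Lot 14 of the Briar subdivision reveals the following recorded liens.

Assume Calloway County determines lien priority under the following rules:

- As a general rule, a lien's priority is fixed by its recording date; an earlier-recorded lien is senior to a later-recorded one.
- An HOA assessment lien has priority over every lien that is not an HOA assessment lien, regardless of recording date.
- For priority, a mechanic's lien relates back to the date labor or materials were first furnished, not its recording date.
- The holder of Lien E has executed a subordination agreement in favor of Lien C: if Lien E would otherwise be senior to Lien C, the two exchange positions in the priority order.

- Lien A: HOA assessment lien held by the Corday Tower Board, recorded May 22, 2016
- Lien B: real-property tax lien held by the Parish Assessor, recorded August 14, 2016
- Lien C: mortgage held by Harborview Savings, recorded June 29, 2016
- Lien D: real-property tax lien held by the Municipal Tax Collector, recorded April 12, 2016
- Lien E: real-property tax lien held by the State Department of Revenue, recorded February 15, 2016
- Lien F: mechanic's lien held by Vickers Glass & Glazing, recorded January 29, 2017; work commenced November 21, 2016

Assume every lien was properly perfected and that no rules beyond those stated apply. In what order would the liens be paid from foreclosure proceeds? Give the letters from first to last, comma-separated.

Effective dates: F relates back to November 21, 2016 (work commenced).
A, as an HOA assessment lien, has superpriority and ranks first.
Ordering the rest by effective date: E (February 15, 2016), D (April 12, 2016), C (June 29, 2016), B (August 14, 2016), F (November 21, 2016).
E would otherwise be senior to C, so under the subordination agreement E and C exchange positions.

A, C, D, E, B, F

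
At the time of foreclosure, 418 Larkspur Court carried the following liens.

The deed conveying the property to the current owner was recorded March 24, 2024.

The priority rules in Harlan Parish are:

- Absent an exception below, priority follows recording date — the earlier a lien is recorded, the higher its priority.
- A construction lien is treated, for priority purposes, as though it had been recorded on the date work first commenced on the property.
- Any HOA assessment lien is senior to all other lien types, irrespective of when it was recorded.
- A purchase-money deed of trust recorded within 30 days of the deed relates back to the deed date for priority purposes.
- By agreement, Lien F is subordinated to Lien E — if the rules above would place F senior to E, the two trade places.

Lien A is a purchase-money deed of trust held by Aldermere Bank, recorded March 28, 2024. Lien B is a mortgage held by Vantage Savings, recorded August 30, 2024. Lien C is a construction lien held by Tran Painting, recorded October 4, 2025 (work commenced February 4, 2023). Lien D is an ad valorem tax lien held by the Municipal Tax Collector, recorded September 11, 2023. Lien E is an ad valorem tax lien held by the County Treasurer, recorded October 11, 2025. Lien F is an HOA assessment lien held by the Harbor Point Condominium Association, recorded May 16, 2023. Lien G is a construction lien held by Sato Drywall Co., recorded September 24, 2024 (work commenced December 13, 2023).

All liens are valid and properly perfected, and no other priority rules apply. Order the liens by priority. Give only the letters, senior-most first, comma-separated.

Effective dates: A's effective date is the deed date, March 24, 2024; C relates back to February 4, 2023 (work commenced); G is treated as recorded December 13, 2023, the work-commencement date.
As an HOA assessment lien, F is senior to every other lien.
The other liens, earliest effective date first: C (February 4, 2023), D (September 11, 2023), G (December 13, 2023), A (March 24, 2024), B (August 30, 2024), E (October 11, 2025).
The subordination applies — F was senior to E — so F and E swap.

E, C, D, G, A, B, F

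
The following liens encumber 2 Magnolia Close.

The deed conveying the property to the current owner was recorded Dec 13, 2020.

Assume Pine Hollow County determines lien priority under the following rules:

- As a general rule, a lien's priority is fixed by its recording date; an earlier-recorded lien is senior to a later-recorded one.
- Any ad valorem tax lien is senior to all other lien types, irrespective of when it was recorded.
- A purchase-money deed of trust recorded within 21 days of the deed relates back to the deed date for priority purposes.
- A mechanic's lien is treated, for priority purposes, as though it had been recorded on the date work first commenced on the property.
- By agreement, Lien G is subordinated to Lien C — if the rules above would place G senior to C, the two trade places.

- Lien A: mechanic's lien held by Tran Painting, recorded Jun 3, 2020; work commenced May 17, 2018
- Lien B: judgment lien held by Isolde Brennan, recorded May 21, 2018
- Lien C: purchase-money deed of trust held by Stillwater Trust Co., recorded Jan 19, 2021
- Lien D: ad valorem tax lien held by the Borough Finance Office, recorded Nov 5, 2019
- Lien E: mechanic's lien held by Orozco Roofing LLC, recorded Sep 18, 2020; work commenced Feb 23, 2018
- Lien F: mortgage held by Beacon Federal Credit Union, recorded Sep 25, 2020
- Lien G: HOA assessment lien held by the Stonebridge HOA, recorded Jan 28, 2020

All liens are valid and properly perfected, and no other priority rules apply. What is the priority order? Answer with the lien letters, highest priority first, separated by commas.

D, E, A, B, C, F, G

Adjusting effective dates: A is treated as recorded May 17, 2018, the work-commencement date; C missed the 21-day window (37 days after the deed), so its recording date stands; E relates back to Feb 23, 2018 (work commenced).
As an ad valorem tax lien, D is senior to every other lien.
Ordering the rest by effective date: E (Feb 23, 2018), A (May 17, 2018), B (May 21, 2018), G (Jan 28, 2020), F (Sep 25, 2020), C (Jan 19, 2021).
G is senior to C before the subordination, so the two trade places.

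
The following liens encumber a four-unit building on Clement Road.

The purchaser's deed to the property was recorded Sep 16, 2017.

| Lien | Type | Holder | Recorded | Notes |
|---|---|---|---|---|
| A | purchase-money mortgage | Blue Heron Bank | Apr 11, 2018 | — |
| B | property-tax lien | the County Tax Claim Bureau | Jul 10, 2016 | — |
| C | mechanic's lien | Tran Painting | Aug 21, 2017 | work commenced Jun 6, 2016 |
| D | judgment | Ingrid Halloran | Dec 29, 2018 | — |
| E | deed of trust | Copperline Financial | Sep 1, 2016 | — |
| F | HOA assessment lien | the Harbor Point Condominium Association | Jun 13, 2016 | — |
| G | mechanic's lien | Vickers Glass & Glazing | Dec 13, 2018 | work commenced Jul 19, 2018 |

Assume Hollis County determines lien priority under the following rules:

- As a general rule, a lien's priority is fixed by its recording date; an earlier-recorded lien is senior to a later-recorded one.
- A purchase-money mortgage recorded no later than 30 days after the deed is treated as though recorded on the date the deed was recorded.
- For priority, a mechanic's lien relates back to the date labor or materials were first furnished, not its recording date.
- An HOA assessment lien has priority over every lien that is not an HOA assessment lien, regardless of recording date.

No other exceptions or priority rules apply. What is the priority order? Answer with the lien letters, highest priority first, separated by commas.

First, effective dates: A was recorded 207 days after the deed — beyond 30 days — so no relation-back applies; C is treated as recorded Jun 6, 2016, the work-commencement date; G's effective date is Jul 19, 2018, when work began.
F, as an HOA assessment lien, has superpriority and ranks first.
Ordering the rest by effective date: C (Jun 6, 2016), B (Jul 10, 2016), E (Sep 1, 2016), A (Apr 11, 2018), G (Jul 19, 2018), D (Dec 29, 2018).

F, C, B, E, A, G, D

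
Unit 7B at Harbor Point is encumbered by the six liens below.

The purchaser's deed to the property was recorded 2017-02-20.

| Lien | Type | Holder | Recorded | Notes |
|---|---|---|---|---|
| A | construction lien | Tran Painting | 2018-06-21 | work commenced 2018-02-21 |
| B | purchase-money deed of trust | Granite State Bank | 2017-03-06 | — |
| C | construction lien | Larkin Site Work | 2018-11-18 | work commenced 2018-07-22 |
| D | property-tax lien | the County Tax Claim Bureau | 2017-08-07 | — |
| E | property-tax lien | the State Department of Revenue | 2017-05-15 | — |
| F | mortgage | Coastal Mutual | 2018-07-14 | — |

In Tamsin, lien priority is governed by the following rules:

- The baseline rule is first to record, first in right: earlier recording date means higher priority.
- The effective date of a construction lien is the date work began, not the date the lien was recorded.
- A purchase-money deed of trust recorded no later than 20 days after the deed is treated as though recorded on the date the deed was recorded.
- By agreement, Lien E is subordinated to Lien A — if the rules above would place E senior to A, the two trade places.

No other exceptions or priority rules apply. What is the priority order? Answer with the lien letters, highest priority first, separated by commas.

Effective dates after the stated exceptions: A is treated as recorded 2018-02-21, the work-commencement date; B's effective date is the deed date, 2017-02-20; C relates back to 2018-07-22 (work commenced).
Sorted by effective date: B (2017-02-20), E (2017-05-15), D (2017-08-07), A (2018-02-21), F (2018-07-14), C (2018-07-22).
E is senior to A before the subordination, so the two trade places.

B, A, D, E, F, C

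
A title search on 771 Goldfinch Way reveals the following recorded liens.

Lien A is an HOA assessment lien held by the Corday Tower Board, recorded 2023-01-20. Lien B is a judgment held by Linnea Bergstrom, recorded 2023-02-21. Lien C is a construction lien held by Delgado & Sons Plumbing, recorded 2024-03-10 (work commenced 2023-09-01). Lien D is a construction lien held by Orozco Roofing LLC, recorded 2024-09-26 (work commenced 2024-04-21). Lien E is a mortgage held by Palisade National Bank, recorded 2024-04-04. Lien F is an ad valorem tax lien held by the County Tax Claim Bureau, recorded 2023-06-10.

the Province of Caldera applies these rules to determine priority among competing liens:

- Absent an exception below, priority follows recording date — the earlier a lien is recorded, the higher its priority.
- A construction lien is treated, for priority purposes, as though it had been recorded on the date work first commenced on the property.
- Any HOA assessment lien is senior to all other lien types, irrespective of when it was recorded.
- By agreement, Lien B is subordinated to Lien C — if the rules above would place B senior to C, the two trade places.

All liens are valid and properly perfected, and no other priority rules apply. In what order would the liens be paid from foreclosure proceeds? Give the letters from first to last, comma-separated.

A, C, F, B, E, D

Adjusting effective dates: C relates back to 2023-09-01 (work commenced); D's effective date is 2024-04-21, when work began.
A is an HOA assessment lien and takes priority over every other lien.
Among the remaining liens, by effective date: B (2023-02-21), F (2023-06-10), C (2023-09-01), E (2024-04-04), D (2024-04-21).
B would otherwise be senior to C, so under the subordination agreement B and C exchange positions.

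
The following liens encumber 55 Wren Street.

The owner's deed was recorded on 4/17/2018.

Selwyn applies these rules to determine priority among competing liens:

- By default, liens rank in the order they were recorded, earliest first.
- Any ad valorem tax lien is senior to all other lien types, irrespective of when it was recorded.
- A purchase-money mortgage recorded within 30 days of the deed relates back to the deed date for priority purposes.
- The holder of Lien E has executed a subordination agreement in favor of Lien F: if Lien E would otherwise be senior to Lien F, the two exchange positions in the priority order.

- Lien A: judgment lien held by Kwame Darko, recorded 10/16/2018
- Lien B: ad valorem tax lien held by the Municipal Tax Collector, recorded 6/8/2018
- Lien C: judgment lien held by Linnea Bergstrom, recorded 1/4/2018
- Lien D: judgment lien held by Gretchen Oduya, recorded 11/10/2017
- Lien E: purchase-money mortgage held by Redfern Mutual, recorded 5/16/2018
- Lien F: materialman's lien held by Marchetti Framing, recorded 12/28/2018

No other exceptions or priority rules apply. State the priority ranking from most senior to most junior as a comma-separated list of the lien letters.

Effective dates: E was recorded within the 30-day window, so its effective date is the deed date 4/17/2018.
B is an ad valorem tax lien, so it outranks all other liens regardless of date.
The other liens, earliest effective date first: D (11/10/2017), C (1/4/2018), E (4/17/2018), A (10/16/2018), F (12/28/2018).
The subordination applies — E was senior to F — so E and F swap.

B, D, C, F, A, E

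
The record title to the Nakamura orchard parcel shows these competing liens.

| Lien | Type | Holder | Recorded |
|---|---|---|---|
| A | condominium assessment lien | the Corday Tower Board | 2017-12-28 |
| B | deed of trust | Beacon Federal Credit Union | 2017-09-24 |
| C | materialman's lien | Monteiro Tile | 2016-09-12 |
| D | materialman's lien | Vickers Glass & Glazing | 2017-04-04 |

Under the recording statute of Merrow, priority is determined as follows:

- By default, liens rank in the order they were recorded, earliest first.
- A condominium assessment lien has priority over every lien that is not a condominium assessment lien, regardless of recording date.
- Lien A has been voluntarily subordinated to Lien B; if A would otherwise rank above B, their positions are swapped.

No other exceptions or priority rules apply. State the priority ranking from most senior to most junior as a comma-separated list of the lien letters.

B, C, D, A

A is a condominium assessment lien, so it outranks all other liens regardless of date.
Ordering the rest by effective date: C (2016-09-12), D (2017-04-04), B (2017-09-24).
A would otherwise be senior to B, so under the subordination agreement A and B exchange positions.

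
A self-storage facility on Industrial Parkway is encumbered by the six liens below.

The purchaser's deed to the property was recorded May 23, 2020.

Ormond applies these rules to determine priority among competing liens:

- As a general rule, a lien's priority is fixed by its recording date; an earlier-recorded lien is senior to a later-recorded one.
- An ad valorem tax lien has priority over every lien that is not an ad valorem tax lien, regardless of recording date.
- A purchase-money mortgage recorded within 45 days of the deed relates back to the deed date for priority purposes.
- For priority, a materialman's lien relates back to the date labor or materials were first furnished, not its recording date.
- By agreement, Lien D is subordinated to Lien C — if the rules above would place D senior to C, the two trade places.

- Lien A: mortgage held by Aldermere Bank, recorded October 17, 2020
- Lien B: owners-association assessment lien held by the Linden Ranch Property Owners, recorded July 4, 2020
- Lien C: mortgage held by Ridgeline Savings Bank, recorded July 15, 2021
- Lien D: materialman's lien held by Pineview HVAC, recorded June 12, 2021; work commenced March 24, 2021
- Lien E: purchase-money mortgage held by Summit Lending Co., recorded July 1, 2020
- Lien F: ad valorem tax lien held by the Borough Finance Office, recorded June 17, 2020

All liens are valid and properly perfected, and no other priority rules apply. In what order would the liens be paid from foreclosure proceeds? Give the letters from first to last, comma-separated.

F, E, B, A, C, D

First, effective dates: D's effective date is March 24, 2021, when work began; E's effective date is the deed date, May 23, 2020.
As an ad valorem tax lien, F is senior to every other lien.
The other liens, earliest effective date first: E (May 23, 2020), B (July 4, 2020), A (October 17, 2020), D (March 24, 2021), C (July 15, 2021).
D would otherwise be senior to C, so under the subordination agreement D and C exchange positions.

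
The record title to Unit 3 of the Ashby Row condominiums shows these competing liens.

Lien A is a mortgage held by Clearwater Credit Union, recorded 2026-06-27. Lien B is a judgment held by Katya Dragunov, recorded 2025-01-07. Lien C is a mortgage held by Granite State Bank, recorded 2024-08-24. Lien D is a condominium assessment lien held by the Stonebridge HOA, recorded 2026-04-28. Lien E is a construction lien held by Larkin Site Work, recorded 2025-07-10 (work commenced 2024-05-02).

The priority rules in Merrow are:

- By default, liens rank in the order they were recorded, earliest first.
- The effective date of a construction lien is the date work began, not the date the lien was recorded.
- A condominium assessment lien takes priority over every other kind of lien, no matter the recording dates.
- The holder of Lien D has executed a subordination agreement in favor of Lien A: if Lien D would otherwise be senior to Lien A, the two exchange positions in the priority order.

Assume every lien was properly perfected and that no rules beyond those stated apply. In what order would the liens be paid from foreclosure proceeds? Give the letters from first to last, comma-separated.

First, effective dates: E is treated as recorded 2024-05-02, the work-commencement date.
D is a condominium assessment lien, so it outranks all other liens regardless of date.
The other liens, earliest effective date first: E (2024-05-02), C (2024-08-24), B (2025-01-07), A (2026-06-27).
D is senior to A before the subordination, so the two trade places.

A, E, C, B, D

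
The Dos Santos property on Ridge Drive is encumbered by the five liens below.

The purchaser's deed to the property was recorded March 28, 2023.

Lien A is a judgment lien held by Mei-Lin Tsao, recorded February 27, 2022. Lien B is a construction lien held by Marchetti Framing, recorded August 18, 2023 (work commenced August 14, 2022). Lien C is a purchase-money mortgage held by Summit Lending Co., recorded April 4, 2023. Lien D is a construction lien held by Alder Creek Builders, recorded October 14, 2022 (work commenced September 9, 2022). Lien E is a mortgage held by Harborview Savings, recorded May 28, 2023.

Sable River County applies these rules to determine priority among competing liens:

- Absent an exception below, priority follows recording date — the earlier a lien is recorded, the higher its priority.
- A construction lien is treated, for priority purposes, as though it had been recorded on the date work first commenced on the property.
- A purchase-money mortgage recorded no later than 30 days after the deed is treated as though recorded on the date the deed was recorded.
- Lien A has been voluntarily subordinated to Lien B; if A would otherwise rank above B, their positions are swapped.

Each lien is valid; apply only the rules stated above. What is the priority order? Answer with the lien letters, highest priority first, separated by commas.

B, A, D, C, E

Effective dates after the stated exceptions: B is treated as recorded August 14, 2022, the work-commencement date; C relates back to the deed date March 28, 2023; D is treated as recorded September 9, 2022, the work-commencement date.
By effective date: A (February 27, 2022), B (August 14, 2022), D (September 9, 2022), C (March 28, 2023), E (May 28, 2023).
Because A would otherwise rank above B, the subordination swaps them.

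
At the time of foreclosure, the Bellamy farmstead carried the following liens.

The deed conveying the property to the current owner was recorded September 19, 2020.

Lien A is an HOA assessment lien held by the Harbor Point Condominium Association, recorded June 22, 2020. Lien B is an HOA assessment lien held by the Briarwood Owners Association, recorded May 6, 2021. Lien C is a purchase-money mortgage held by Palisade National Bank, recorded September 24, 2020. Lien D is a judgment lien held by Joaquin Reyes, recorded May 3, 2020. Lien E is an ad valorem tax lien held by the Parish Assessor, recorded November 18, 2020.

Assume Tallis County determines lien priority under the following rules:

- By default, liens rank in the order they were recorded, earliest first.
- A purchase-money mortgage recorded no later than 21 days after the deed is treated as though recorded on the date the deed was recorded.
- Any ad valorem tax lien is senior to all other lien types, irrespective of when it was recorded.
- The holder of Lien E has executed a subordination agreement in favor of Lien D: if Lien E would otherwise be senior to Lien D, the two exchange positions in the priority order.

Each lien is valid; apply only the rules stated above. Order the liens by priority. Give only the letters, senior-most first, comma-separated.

Effective dates after the stated exceptions: C relates back to the deed date September 19, 2020.
E is an ad valorem tax lien and takes priority over every other lien.
Ordering the rest by effective date: D (May 3, 2020), A (June 22, 2020), C (September 19, 2020), B (May 6, 2021).
Because E would otherwise rank above D, the subordination swaps them.

D, E, A, C, B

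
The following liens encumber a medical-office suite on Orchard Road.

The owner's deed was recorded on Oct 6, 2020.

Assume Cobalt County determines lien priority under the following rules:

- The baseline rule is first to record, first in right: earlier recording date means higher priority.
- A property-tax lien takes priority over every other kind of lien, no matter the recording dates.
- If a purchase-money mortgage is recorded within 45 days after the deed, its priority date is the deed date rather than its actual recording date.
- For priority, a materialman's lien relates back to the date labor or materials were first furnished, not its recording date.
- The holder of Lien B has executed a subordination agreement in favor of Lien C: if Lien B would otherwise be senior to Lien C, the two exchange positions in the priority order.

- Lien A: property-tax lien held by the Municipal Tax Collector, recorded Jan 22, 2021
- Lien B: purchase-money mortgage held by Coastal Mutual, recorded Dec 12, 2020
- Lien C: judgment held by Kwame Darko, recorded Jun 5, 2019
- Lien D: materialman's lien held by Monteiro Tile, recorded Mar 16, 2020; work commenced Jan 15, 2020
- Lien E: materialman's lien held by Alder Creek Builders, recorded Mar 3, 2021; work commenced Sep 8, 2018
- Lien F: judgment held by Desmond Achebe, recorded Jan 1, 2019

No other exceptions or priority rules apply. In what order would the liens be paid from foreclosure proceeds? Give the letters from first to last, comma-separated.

Effective dates after the stated exceptions: B was recorded 67 days after the deed — beyond 45 days — so no relation-back applies; D relates back to Jan 15, 2020 (work commenced); E relates back to Sep 8, 2018 (work commenced).
A is a property-tax lien and takes priority over every other lien.
Remaining liens by effective date: E (Sep 8, 2018), F (Jan 1, 2019), C (Jun 5, 2019), D (Jan 15, 2020), B (Dec 12, 2020).
B already ranks below C; the subordination has no effect.

A, E, F, C, D, B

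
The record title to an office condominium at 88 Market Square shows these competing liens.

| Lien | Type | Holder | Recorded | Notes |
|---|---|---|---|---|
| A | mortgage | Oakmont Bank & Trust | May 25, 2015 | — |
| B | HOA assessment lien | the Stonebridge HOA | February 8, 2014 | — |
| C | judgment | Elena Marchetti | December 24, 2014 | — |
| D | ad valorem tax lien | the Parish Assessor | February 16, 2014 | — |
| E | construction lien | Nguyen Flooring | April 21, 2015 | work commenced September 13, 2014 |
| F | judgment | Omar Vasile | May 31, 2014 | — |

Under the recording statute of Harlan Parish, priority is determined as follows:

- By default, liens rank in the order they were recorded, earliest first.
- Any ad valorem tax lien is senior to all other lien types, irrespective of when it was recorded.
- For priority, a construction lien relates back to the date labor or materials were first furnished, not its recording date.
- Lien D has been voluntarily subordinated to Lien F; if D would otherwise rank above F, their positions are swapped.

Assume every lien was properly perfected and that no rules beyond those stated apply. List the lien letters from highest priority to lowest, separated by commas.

Adjusting effective dates: E's effective date is September 13, 2014, when work began.
D is an ad valorem tax lien and takes priority over every other lien.
The other liens, earliest effective date first: B (February 8, 2014), F (May 31, 2014), E (September 13, 2014), C (December 24, 2014), A (May 25, 2015).
D would otherwise be senior to F, so under the subordination agreement D and F exchange positions.

F, B, D, E, C, A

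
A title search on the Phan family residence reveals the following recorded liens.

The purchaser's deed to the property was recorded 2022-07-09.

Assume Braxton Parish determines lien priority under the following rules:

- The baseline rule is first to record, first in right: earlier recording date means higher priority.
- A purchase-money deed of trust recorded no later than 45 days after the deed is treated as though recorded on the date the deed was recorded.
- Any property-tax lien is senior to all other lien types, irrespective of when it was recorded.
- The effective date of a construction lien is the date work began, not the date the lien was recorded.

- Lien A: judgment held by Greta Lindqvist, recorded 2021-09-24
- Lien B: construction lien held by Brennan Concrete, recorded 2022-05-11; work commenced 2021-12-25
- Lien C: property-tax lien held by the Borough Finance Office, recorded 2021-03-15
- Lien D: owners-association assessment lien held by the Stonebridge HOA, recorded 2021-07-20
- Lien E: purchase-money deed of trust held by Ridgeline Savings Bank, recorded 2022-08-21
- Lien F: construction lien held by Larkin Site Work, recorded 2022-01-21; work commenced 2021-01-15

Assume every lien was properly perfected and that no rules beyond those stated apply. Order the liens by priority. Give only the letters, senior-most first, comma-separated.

C, F, D, A, B, E

Adjusting effective dates: B relates back to 2021-12-25 (work commenced); E relates back to the deed date 2022-07-09; F relates back to 2021-01-15 (work commenced).
C, as a property-tax lien, has superpriority and ranks first.
The other liens, earliest effective date first: F (2021-01-15), D (2021-07-20), A (2021-09-24), B (2021-12-25), E (2022-07-09).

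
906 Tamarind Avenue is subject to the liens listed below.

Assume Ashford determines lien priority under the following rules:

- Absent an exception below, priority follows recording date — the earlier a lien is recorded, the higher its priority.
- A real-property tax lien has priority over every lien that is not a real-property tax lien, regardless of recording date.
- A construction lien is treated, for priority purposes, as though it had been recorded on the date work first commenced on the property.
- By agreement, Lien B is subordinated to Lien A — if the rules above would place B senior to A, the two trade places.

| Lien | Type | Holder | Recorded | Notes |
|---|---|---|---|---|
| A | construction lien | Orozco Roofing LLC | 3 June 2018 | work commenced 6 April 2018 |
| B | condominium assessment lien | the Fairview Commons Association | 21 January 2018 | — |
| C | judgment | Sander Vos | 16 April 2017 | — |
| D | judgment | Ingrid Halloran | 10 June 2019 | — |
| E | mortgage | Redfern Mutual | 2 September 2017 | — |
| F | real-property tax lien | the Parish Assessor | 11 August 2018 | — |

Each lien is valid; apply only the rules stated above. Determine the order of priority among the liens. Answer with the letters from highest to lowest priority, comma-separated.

F, C, E, A, B, D

Adjusting effective dates: A's effective date is 6 April 2018, when work began.
As a real-property tax lien, F is senior to every other lien.
Remaining liens by effective date: C (16 April 2017), E (2 September 2017), B (21 January 2018), A (6 April 2018), D (10 June 2019).
The subordination applies — B was senior to A — so B and A swap.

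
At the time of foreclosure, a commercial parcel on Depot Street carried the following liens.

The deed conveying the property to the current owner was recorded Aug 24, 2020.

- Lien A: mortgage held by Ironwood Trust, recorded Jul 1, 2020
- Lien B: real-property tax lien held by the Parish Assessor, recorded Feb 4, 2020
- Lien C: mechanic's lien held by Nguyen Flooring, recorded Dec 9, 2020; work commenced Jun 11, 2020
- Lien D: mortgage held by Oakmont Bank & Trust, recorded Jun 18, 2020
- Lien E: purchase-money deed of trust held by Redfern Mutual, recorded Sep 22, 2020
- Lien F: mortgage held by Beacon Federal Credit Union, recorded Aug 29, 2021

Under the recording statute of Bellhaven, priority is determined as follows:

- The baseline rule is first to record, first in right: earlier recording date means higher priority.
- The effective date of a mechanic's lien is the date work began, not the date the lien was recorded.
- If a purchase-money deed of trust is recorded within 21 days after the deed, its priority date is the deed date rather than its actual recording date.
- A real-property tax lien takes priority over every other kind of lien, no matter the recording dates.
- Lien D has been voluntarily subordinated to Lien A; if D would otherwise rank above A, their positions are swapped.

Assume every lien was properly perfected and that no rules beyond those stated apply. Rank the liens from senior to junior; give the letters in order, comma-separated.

B, C, A, D, E, F

Effective dates after the stated exceptions: C is treated as recorded Jun 11, 2020, the work-commencement date; E was recorded 29 days after the deed — beyond 21 days — so no relation-back applies.
B, as a real-property tax lien, has superpriority and ranks first.
The other liens, earliest effective date first: C (Jun 11, 2020), D (Jun 18, 2020), A (Jul 1, 2020), E (Sep 22, 2020), F (Aug 29, 2021).
D would otherwise be senior to A, so under the subordination agreement D and A exchange positions.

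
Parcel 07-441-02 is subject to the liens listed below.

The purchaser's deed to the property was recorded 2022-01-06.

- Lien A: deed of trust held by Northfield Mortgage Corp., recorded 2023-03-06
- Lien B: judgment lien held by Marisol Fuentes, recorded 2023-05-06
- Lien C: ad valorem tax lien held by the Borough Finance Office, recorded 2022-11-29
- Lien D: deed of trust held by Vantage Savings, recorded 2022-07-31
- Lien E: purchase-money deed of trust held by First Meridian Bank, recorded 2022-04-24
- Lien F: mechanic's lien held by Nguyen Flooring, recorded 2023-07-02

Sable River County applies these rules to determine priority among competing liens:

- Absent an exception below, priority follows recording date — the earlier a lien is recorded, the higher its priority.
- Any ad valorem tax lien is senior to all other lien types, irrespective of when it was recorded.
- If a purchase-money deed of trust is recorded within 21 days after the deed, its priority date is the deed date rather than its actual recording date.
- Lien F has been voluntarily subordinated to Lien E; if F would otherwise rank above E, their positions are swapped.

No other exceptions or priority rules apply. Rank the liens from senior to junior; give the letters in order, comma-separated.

C, E, D, A, B, F

Adjusting effective dates: E was recorded 108 days after the deed — beyond 21 days — so no relation-back applies.
C, as an ad valorem tax lien, has superpriority and ranks first.
The other liens, earliest effective date first: E (2022-04-24), D (2022-07-31), A (2023-03-06), B (2023-05-06), F (2023-07-02).
F already ranks below E; the subordination has no effect.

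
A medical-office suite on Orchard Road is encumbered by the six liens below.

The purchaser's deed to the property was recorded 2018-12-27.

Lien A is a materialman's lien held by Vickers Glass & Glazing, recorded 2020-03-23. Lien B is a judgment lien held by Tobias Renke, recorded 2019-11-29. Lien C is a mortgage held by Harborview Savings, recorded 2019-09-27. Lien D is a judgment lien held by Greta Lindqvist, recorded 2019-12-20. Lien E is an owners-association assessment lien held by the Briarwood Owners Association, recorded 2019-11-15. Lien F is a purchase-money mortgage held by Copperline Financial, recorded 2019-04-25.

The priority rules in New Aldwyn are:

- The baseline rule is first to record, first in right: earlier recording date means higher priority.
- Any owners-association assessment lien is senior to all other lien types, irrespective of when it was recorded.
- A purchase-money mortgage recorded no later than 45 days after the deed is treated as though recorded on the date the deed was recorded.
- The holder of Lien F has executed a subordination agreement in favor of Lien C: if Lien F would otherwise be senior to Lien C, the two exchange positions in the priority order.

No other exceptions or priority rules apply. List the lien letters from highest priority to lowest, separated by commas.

E, C, F, B, D, A

Effective dates after the stated exceptions: F missed the 45-day window (119 days after the deed), so its recording date stands.
As an owners-association assessment lien, E is senior to every other lien.
Among the remaining liens, by effective date: F (2019-04-25), C (2019-09-27), B (2019-11-29), D (2019-12-20), A (2020-03-23).
F would otherwise be senior to C, so under the subordination agreement F and C exchange positions.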